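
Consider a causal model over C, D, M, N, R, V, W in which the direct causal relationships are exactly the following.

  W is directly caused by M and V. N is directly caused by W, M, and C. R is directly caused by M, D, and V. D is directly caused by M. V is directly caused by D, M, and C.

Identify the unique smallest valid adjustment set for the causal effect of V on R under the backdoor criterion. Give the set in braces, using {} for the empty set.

Variables eligible for adjustment (non-descendants of V, excluding V and R): {C, D, M}.
Backdoor paths from V to R:
  P1: V <- C -> N <- M -> D -> R
  P2: V <- C -> N <- M -> R
  P3: V <- C -> N <- W <- M -> D -> R
  P4: V <- C -> N <- W <- M -> R
  P5: V <- M -> D -> R
  P6: V <- M -> R
  P7: V <- D <- M -> R
  P8: V <- D -> R
The empty set is not sufficient: P5 (V <- M -> D -> R) has no collider blocking it and no conditioned non-collider, so it is open.
Try {D, M}:
  P1: blocked at collider N (neither it nor any descendant is in the conditioning set).
  P2: blocked at collider N (neither it nor any descendant is in the conditioning set).
  P3: blocked at collider N (neither it nor any descendant is in the conditioning set).
  P4: blocked at collider N (neither it nor any descendant is in the conditioning set).
  P5: blocked at fork node M ∈ conditioning set.
  P6: blocked at fork node M ∈ conditioning set.
  P7: blocked at chain node D ∈ conditioning set.
  P8: blocked at fork node D ∈ conditioning set.
{D, M} contains no descendant of V and blocks every backdoor path.
Every element of {D, M} is needed (dropping D leaves P8 open; dropping M leaves P6 open), so no proper subset is valid.
Among all size-2 subsets of the eligible variables, only {D, M} blocks every backdoor path, so it is the unique smallest valid adjustment set.

{D, M}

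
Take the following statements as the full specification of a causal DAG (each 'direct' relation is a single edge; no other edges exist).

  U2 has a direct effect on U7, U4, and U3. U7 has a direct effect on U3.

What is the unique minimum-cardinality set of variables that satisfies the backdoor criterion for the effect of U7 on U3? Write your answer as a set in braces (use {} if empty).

Variables eligible for adjustment (non-descendants of U7, excluding U7 and U3): {U2, U4}.
Backdoor paths from U7 to U3:
  P1: U7 <- U2 -> U3
The empty set is not sufficient: P1 (U7 <- U2 -> U3) has no collider blocking it and no conditioned non-collider, so it is open.
Try {U2}:
  P1: blocked at fork node U2 ∈ conditioning set.
{U2} contains no descendant of U7 and blocks every backdoor path.
No other singleton works — e.g. {U4} leaves P1 open — so {U2} is the unique smallest valid adjustment set.

{U2}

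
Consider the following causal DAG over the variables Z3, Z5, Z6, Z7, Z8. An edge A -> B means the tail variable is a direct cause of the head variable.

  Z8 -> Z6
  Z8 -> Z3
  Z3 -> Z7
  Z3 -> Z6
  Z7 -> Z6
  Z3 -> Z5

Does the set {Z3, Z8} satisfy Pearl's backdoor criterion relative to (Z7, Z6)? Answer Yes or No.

Backdoor paths from Z7 to Z6 (paths whose first edge points into Z7):
  P1: Z7 <- Z3 <- Z8 -> Z6
  P2: Z7 <- Z3 -> Z6
Condition 1 (no descendant of Z7 in the set): holds — descendants of Z7 are {Z6}; none are in {Z3, Z8}.
Condition 2 (every backdoor path blocked by {Z3, Z8}):
  P1: blocked at chain node Z3 ∈ conditioning set.
  P2: blocked at fork node Z3 ∈ conditioning set.
{Z3, Z8} satisfies the backdoor criterion.

Yes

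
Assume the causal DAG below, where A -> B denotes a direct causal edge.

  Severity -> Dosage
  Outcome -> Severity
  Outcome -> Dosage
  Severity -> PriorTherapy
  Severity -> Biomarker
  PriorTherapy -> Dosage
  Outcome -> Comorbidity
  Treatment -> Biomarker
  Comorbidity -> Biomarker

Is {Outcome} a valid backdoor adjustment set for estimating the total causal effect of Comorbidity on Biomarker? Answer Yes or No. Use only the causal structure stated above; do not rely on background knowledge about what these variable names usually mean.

Yes

Backdoor paths from Comorbidity to Biomarker (paths whose first edge points into Comorbidity):
  P1: Comorbidity <- Outcome -> Severity -> Biomarker
  P2: Comorbidity <- Outcome -> Dosage <- Severity -> Biomarker
  P3: Comorbidity <- Outcome -> Dosage <- PriorTherapy <- Severity -> Biomarker
Condition 1 (no descendant of Comorbidity in the set): holds — descendants of Comorbidity are {Biomarker}; none are in {Outcome}.
Condition 2 (every backdoor path blocked by {Outcome}):
  P1: blocked at fork node Outcome ∈ conditioning set.
  P2: blocked at fork node Outcome ∈ conditioning set.
  P3: blocked at fork node Outcome ∈ conditioning set.
{Outcome} satisfies the backdoor criterion.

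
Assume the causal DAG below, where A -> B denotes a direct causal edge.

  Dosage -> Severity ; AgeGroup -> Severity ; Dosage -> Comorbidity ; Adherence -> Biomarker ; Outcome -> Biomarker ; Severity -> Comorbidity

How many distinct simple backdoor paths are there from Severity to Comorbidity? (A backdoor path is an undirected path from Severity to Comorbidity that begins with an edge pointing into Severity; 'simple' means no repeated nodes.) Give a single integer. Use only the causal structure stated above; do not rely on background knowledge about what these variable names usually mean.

A backdoor path from Severity to Comorbidity is any simple undirected path whose first edge points into Severity (i.e. leaves Severity via a parent).
Parents of Severity: {AgeGroup, Dosage}.
Enumerating:
  P1: Severity <- Dosage -> Comorbidity
That exhausts the simple backdoor paths. Count: 1.

1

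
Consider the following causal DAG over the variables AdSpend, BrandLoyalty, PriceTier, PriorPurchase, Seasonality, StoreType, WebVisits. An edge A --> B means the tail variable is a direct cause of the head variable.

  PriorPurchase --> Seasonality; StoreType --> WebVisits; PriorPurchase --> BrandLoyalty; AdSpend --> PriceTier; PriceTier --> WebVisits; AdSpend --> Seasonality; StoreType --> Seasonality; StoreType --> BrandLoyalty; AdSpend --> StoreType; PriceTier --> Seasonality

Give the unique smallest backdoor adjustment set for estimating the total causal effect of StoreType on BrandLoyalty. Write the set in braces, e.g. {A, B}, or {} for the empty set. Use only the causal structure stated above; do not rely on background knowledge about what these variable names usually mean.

Variables eligible for adjustment (non-descendants of StoreType, excluding StoreType and BrandLoyalty): {AdSpend, PriceTier, PriorPurchase}.
Backdoor paths from StoreType to BrandLoyalty:
  P1: StoreType <- AdSpend -> PriceTier -> Seasonality <- PriorPurchase -> BrandLoyalty
  P2: StoreType <- AdSpend -> Seasonality <- PriorPurchase -> BrandLoyalty
Each backdoor path contains an unconditioned collider, so every path is already blocked with the empty conditioning set:
  P1: blocked at collider Seasonality (neither it nor any descendant is in the conditioning set).
  P2: blocked at collider Seasonality (neither it nor any descendant is in the conditioning set).
The empty set is therefore the unique smallest valid set.

{}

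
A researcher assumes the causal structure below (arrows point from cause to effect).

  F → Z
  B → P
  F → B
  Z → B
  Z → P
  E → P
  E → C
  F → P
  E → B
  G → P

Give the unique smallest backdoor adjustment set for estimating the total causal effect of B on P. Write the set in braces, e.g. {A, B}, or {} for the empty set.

{E, F, Z}

Variables eligible for adjustment (non-descendants of B, excluding B and P): {C, E, F, G, Z}.
Backdoor paths from B to P:
  P1: B <- E -> P
  P2: B <- F -> Z -> P
  P3: B <- F -> P
  P4: B <- Z <- F -> P
  P5: B <- Z -> P
The empty set is not sufficient: P1 (B <- E -> P) has no collider blocking it and no conditioned non-collider, so it is open.
Try {E, F, Z}:
  P1: blocked at fork node E ∈ conditioning set.
  P2: blocked at fork node F ∈ conditioning set.
  P3: blocked at fork node F ∈ conditioning set.
  P4: blocked at chain node Z ∈ conditioning set.
  P5: blocked at fork node Z ∈ conditioning set.
{E, F, Z} contains no descendant of B and blocks every backdoor path.
Every element of {E, F, Z} is needed (dropping E leaves P1 open; dropping F leaves P3 open; dropping Z leaves P5 open), so no proper subset is valid.
Among all size-3 subsets of the eligible variables, only {E, F, Z} blocks every backdoor path, so it is the unique smallest valid adjustment set.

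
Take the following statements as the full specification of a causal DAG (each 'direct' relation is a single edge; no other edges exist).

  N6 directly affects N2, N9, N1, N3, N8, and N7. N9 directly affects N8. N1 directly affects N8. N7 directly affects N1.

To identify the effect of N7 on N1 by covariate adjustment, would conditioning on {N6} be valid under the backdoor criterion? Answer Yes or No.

Yes

Backdoor paths from N7 to N1 (paths whose first edge points into N7):
  P1: N7 <- N6 -> N9 -> N8 <- N1
  P2: N7 <- N6 -> N1
  P3: N7 <- N6 -> N8 <- N1
Condition 1 (no descendant of N7 in the set): holds — descendants of N7 are {N1, N8}; none are in {N6}.
Condition 2 (every backdoor path blocked by {N6}):
  P1: blocked at fork node N6 ∈ conditioning set.
  P2: blocked at fork node N6 ∈ conditioning set.
  P3: blocked at fork node N6 ∈ conditioning set.
{N6} satisfies the backdoor criterion.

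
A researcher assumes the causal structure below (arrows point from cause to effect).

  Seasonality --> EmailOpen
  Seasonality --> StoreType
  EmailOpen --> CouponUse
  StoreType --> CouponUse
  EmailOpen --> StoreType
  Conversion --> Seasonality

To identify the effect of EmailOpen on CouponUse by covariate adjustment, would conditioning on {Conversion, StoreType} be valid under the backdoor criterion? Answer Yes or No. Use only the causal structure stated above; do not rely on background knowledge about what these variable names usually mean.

Backdoor paths from EmailOpen to CouponUse (paths whose first edge points into EmailOpen):
  P1: EmailOpen <- Seasonality -> StoreType -> CouponUse
Condition 1 (no descendant of EmailOpen in the set): FAILS — StoreType is a descendant of EmailOpen.
Condition 2 (every backdoor path blocked by {Conversion, StoreType}):
  P1: blocked at chain node StoreType ∈ conditioning set.
{Conversion, StoreType} does not satisfy the backdoor criterion.

No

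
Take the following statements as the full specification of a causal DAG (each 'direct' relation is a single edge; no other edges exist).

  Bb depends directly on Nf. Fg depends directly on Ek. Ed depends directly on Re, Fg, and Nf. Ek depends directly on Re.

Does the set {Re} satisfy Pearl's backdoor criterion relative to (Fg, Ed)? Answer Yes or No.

Backdoor paths from Fg to Ed (paths whose first edge points into Fg):
  P1: Fg <- Ek <- Re -> Ed
Condition 1 (no descendant of Fg in the set): holds — descendants of Fg are {Ed}; none are in {Re}.
Condition 2 (every backdoor path blocked by {Re}):
  P1: blocked at fork node Re ∈ conditioning set.
{Re} satisfies the backdoor criterion.

Yes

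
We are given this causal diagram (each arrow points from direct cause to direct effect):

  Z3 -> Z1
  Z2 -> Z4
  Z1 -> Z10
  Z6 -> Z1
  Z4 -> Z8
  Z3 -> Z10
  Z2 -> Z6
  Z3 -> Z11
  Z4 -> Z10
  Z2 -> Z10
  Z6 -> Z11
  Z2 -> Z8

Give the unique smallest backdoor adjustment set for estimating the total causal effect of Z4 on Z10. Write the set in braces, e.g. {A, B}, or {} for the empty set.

Variables eligible for adjustment (non-descendants of Z4, excluding Z4 and Z10): {Z1, Z11, Z2, Z3, Z6}.
Backdoor paths from Z4 to Z10:
  P1: Z4 <- Z2 -> Z6 -> Z11 <- Z3 -> Z1 -> Z10
  P2: Z4 <- Z2 -> Z6 -> Z11 <- Z3 -> Z10
  P3: Z4 <- Z2 -> Z6 -> Z1 <- Z3 -> Z10
  P4: Z4 <- Z2 -> Z6 -> Z1 -> Z10
  P5: Z4 <- Z2 -> Z10
The empty set is not sufficient: P4 (Z4 <- Z2 -> Z6 -> Z1 -> Z10) has no collider blocking it and no conditioned non-collider, so it is open.
Try {Z2}:
  P1: blocked at fork node Z2 ∈ conditioning set.
  P2: blocked at fork node Z2 ∈ conditioning set.
  P3: blocked at fork node Z2 ∈ conditioning set.
  P4: blocked at fork node Z2 ∈ conditioning set.
  P5: blocked at fork node Z2 ∈ conditioning set.
{Z2} contains no descendant of Z4 and blocks every backdoor path.
No other singleton works — e.g. {Z6} leaves P5 open — so {Z2} is the unique smallest valid adjustment set.

{Z2}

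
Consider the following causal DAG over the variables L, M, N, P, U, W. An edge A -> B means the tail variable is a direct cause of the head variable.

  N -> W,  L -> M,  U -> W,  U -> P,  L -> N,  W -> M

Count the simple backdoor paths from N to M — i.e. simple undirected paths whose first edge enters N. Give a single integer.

A backdoor path from N to M is any simple undirected path whose first edge points into N (i.e. leaves N via a parent).
Parents of N: {L}.
Enumerating:
  P1: N <- L -> M
That exhausts the simple backdoor paths. Count: 1.

1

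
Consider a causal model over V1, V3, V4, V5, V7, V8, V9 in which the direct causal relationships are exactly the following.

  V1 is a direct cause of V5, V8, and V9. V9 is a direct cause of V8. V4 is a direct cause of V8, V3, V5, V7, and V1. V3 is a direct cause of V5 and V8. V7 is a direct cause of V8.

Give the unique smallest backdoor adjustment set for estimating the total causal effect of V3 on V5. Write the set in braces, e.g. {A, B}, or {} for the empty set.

{V4}

Variables eligible for adjustment (non-descendants of V3, excluding V3 and V5): {V1, V4, V7, V9}.
Backdoor paths from V3 to V5:
  P1: V3 <- V4 -> V7 -> V8 <- V1 -> V5
  P2: V3 <- V4 -> V7 -> V8 <- V9 <- V1 -> V5
  P3: V3 <- V4 -> V1 -> V5
  P4: V3 <- V4 -> V5
  P5: V3 <- V4 -> V8 <- V1 -> V5
  P6: V3 <- V4 -> V8 <- V9 <- V1 -> V5
The empty set is not sufficient: P3 (V3 <- V4 -> V1 -> V5) has no collider blocking it and no conditioned non-collider, so it is open.
Try {V4}:
  P1: blocked at fork node V4 ∈ conditioning set.
  P2: blocked at fork node V4 ∈ conditioning set.
  P3: blocked at fork node V4 ∈ conditioning set.
  P4: blocked at fork node V4 ∈ conditioning set.
  P5: blocked at fork node V4 ∈ conditioning set.
  P6: blocked at fork node V4 ∈ conditioning set.
{V4} contains no descendant of V3 and blocks every backdoor path.
No other singleton works — e.g. {V7} leaves P3 open — so {V4} is the unique smallest valid adjustment set.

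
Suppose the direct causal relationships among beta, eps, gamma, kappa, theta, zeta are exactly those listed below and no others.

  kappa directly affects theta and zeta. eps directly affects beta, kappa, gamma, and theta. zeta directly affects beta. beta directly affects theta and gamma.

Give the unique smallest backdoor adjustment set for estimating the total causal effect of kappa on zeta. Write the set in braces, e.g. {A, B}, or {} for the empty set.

Variables eligible for adjustment (non-descendants of kappa, excluding kappa and zeta): {eps}.
Backdoor paths from kappa to zeta:
  P1: kappa <- eps -> beta <- zeta
  P2: kappa <- eps -> gamma <- beta <- zeta
  P3: kappa <- eps -> theta <- beta <- zeta
Each backdoor path contains an unconditioned collider, so every path is already blocked with the empty conditioning set:
  P1: blocked at collider beta (neither it nor any descendant is in the conditioning set).
  P2: blocked at collider gamma (neither it nor any descendant is in the conditioning set).
  P3: blocked at collider theta (neither it nor any descendant is in the conditioning set).
The empty set is therefore the unique smallest valid set.

{}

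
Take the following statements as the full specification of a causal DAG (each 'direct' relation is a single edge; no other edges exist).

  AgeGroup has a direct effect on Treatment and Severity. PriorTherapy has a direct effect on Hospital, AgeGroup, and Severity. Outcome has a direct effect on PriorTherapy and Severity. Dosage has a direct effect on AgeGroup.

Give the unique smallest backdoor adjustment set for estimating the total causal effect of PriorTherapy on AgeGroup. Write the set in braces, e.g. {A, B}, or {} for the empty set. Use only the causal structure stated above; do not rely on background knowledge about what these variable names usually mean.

Variables eligible for adjustment (non-descendants of PriorTherapy, excluding PriorTherapy and AgeGroup): {Dosage, Outcome}.
Backdoor paths from PriorTherapy to AgeGroup:
  P1: PriorTherapy <- Outcome -> Severity <- AgeGroup
Each backdoor path contains an unconditioned collider, so every path is already blocked with the empty conditioning set:
  P1: blocked at collider Severity (neither it nor any descendant is in the conditioning set).
The empty set is therefore the unique smallest valid set.

{}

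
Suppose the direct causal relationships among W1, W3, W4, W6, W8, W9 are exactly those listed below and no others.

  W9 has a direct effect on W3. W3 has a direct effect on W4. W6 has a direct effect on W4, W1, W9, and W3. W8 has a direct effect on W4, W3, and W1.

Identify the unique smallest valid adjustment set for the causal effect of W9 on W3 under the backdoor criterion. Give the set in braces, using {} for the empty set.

{W6}

Variables eligible for adjustment (non-descendants of W9, excluding W9 and W3): {W1, W6, W8}.
Backdoor paths from W9 to W3:
  P1: W9 <- W6 -> W1 <- W8 -> W3
  P2: W9 <- W6 -> W1 <- W8 -> W4 <- W3
  P3: W9 <- W6 -> W3
  P4: W9 <- W6 -> W4 <- W8 -> W3
  P5: W9 <- W6 -> W4 <- W3
The empty set is not sufficient: P3 (W9 <- W6 -> W3) has no collider blocking it and no conditioned non-collider, so it is open.
Try {W6}:
  P1: blocked at fork node W6 ∈ conditioning set.
  P2: blocked at fork node W6 ∈ conditioning set.
  P3: blocked at fork node W6 ∈ conditioning set.
  P4: blocked at fork node W6 ∈ conditioning set.
  P5: blocked at fork node W6 ∈ conditioning set.
{W6} contains no descendant of W9 and blocks every backdoor path.
No other singleton works — e.g. {W8} leaves P3 open — so {W6} is the unique smallest valid adjustment set.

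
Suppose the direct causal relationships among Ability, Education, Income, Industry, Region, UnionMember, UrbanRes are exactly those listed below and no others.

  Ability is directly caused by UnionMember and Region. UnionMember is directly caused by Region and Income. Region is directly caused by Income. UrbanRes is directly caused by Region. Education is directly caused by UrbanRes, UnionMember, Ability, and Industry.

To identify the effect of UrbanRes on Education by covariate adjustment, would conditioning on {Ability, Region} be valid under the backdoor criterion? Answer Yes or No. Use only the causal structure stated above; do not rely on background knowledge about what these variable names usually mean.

Backdoor paths from UrbanRes to Education (paths whose first edge points into UrbanRes):
  P1: UrbanRes <- Region <- Income -> UnionMember -> Ability -> Education
  P2: UrbanRes <- Region <- Income -> UnionMember -> Education
  P3: UrbanRes <- Region -> UnionMember -> Ability -> Education
  P4: UrbanRes <- Region -> UnionMember -> Education
  P5: UrbanRes <- Region -> Ability <- UnionMember -> Education
  P6: UrbanRes <- Region -> Ability -> Education
Condition 1 (no descendant of UrbanRes in the set): holds — descendants of UrbanRes are {Education}; none are in {Ability, Region}.
Condition 2 (every backdoor path blocked by {Ability, Region}):
  P1: blocked at chain node Region ∈ conditioning set.
  P2: blocked at chain node Region ∈ conditioning set.
  P3: blocked at fork node Region ∈ conditioning set.
  P4: blocked at fork node Region ∈ conditioning set.
  P5: blocked at fork node Region ∈ conditioning set.
  P6: blocked at fork node Region ∈ conditioning set.
{Ability, Region} satisfies the backdoor criterion.

Yes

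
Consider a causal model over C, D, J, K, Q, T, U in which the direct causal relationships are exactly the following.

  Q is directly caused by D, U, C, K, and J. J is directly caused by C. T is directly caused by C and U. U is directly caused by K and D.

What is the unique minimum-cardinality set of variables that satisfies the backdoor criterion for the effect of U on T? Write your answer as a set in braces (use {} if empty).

{}

Variables eligible for adjustment (non-descendants of U, excluding U and T): {C, D, J, K}.
Backdoor paths from U to T:
  P1: U <- K -> Q <- C -> T
  P2: U <- K -> Q <- J <- C -> T
  P3: U <- D -> Q <- C -> T
  P4: U <- D -> Q <- J <- C -> T
Each backdoor path contains an unconditioned collider, so every path is already blocked with the empty conditioning set:
  P1: blocked at collider Q (neither it nor any descendant is in the conditioning set).
  P2: blocked at collider Q (neither it nor any descendant is in the conditioning set).
  P3: blocked at collider Q (neither it nor any descendant is in the conditioning set).
  P4: blocked at collider Q (neither it nor any descendant is in the conditioning set).
The empty set is therefore the unique smallest valid set.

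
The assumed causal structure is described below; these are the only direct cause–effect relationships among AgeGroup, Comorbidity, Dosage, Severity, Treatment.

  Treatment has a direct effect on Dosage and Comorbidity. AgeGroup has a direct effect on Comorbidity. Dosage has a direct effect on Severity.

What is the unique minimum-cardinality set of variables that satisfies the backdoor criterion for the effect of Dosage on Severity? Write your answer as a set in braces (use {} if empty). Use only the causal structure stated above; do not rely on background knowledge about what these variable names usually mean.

{}

Variables eligible for adjustment (non-descendants of Dosage, excluding Dosage and Severity): {AgeGroup, Comorbidity, Treatment}.
Backdoor paths from Dosage to Severity:
  (none)
With no backdoor paths the empty set already satisfies the criterion, and it is trivially minimal.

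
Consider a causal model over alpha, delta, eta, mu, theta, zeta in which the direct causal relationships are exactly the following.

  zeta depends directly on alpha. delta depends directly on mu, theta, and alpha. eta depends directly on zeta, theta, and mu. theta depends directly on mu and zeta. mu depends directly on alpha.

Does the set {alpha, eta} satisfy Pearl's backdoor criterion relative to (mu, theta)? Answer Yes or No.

No

Backdoor paths from mu to theta (paths whose first edge points into mu):
  P1: mu <- alpha -> zeta -> theta
  P2: mu <- alpha -> zeta -> eta <- theta
  P3: mu <- alpha -> delta <- theta
Condition 1 (no descendant of mu in the set): FAILS — eta is a descendant of mu.
Condition 2 (every backdoor path blocked by {alpha, eta}):
  P1: blocked at fork node alpha ∈ conditioning set.
  P2: blocked at fork node alpha ∈ conditioning set.
  P3: blocked at fork node alpha ∈ conditioning set.
{alpha, eta} does not satisfy the backdoor criterion.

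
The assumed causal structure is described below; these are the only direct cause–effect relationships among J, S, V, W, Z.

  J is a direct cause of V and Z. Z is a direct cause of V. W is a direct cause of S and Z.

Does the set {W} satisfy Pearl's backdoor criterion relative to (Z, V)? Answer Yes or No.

Backdoor paths from Z to V (paths whose first edge points into Z):
  P1: Z <- J -> V
Condition 1 (no descendant of Z in the set): holds — descendants of Z are {V}; none are in {W}.
Condition 2 (every backdoor path blocked by {W}):
  P1: open — no interior node is in the conditioning set.
{W} does not satisfy the backdoor criterion.

No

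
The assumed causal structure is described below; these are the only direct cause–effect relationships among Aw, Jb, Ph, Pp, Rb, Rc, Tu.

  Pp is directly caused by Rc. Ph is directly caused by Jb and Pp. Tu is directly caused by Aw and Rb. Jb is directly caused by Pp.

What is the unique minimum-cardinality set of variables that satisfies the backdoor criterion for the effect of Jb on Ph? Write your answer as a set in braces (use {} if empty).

{Pp}

Variables eligible for adjustment (non-descendants of Jb, excluding Jb and Ph): {Aw, Pp, Rb, Rc, Tu}.
Backdoor paths from Jb to Ph:
  P1: Jb <- Pp -> Ph
The empty set is not sufficient: P1 (Jb <- Pp -> Ph) has no collider blocking it and no conditioned non-collider, so it is open.
Try {Pp}:
  P1: blocked at fork node Pp ∈ conditioning set.
{Pp} contains no descendant of Jb and blocks every backdoor path.
No other singleton works — e.g. {Rc} leaves P1 open — so {Pp} is the unique smallest valid adjustment set.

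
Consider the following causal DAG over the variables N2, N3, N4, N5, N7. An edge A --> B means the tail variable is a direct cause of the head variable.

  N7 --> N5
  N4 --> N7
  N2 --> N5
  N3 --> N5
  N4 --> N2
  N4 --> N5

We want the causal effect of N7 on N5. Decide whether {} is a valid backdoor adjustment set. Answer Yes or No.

No

Backdoor paths from N7 to N5 (paths whose first edge points into N7):
  P1: N7 <- N4 -> N2 -> N5
  P2: N7 <- N4 -> N5
Condition 1 (no descendant of N7 in the set): holds — descendants of N7 are {N5}; none are in {}.
Condition 2 (every backdoor path blocked by {}):
  P1: open — no interior node is in the conditioning set.
  P2: open — no interior node is in the conditioning set.
{} does not satisfy the backdoor criterion.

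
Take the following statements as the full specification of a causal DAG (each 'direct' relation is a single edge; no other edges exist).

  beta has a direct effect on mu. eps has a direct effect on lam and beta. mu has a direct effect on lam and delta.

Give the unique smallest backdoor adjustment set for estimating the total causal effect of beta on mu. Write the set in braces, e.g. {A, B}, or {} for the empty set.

{}

Variables eligible for adjustment (non-descendants of beta, excluding beta and mu): {eps}.
Backdoor paths from beta to mu:
  P1: beta <- eps -> lam <- mu
Each backdoor path contains an unconditioned collider, so every path is already blocked with the empty conditioning set:
  P1: blocked at collider lam (neither it nor any descendant is in the conditioning set).
The empty set is therefore the unique smallest valid set.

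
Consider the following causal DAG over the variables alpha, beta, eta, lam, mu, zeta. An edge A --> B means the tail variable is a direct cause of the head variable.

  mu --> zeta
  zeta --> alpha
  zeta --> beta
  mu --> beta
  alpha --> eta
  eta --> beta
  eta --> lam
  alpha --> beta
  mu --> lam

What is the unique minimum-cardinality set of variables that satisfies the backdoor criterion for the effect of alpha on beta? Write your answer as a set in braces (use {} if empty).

{zeta}

Variables eligible for adjustment (non-descendants of alpha, excluding alpha and beta): {mu, zeta}.
Backdoor paths from alpha to beta:
  P1: alpha <- zeta <- mu -> beta
  P2: alpha <- zeta <- mu -> lam <- eta -> beta
  P3: alpha <- zeta -> beta
The empty set is not sufficient: P1 (alpha <- zeta <- mu -> beta) has no collider blocking it and no conditioned non-collider, so it is open.
Try {zeta}:
  P1: blocked at chain node zeta ∈ conditioning set.
  P2: blocked at chain node zeta ∈ conditioning set.
  P3: blocked at fork node zeta ∈ conditioning set.
{zeta} contains no descendant of alpha and blocks every backdoor path.
No other singleton works — e.g. {mu} leaves P3 open — so {zeta} is the unique smallest valid adjustment set.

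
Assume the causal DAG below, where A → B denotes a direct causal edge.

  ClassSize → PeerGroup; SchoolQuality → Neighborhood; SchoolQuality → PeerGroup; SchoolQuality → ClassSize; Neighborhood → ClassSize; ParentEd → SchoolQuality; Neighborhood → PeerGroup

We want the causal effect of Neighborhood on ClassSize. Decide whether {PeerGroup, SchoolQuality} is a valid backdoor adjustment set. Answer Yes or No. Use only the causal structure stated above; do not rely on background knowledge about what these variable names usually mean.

Backdoor paths from Neighborhood to ClassSize (paths whose first edge points into Neighborhood):
  P1: Neighborhood <- SchoolQuality -> ClassSize
  P2: Neighborhood <- SchoolQuality -> PeerGroup <- ClassSize
Condition 1 (no descendant of Neighborhood in the set): FAILS — PeerGroup is a descendant of Neighborhood.
Condition 2 (every backdoor path blocked by {PeerGroup, SchoolQuality}):
  P1: blocked at fork node SchoolQuality ∈ conditioning set.
  P2: blocked at fork node SchoolQuality ∈ conditioning set.
{PeerGroup, SchoolQuality} does not satisfy the backdoor criterion.

No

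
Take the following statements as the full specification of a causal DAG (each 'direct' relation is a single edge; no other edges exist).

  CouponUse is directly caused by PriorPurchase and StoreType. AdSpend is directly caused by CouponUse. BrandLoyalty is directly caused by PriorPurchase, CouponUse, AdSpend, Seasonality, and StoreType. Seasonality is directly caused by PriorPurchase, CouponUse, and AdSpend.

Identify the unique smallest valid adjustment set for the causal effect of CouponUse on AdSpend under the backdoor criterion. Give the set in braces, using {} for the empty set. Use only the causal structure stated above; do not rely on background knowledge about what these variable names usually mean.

{}

Variables eligible for adjustment (non-descendants of CouponUse, excluding CouponUse and AdSpend): {PriorPurchase, StoreType}.
Backdoor paths from CouponUse to AdSpend:
  P1: CouponUse <- PriorPurchase -> Seasonality <- AdSpend
  P2: CouponUse <- PriorPurchase -> Seasonality -> BrandLoyalty <- AdSpend
  P3: CouponUse <- PriorPurchase -> BrandLoyalty <- AdSpend
  P4: CouponUse <- PriorPurchase -> BrandLoyalty <- Seasonality <- AdSpend
  P5: CouponUse <- StoreType -> BrandLoyalty <- PriorPurchase -> Seasonality <- AdSpend
  P6: CouponUse <- StoreType -> BrandLoyalty <- AdSpend
  P7: CouponUse <- StoreType -> BrandLoyalty <- Seasonality <- AdSpend
Each backdoor path contains an unconditioned collider, so every path is already blocked with the empty conditioning set:
  P1: blocked at collider Seasonality (neither it nor any descendant is in the conditioning set).
  P2: blocked at collider BrandLoyalty (neither it nor any descendant is in the conditioning set).
  P3: blocked at collider BrandLoyalty (neither it nor any descendant is in the conditioning set).
  P4: blocked at collider BrandLoyalty (neither it nor any descendant is in the conditioning set).
  P5: blocked at collider BrandLoyalty (neither it nor any descendant is in the conditioning set).
  P6: blocked at collider BrandLoyalty (neither it nor any descendant is in the conditioning set).
  P7: blocked at collider BrandLoyalty (neither it nor any descendant is in the conditioning set).
The empty set is therefore the unique smallest valid set.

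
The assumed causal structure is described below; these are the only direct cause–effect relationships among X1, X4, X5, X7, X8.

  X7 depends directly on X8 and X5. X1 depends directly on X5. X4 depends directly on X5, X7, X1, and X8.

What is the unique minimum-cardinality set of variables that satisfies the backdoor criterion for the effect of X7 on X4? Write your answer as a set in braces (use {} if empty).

{X5, X8}

Variables eligible for adjustment (non-descendants of X7, excluding X7 and X4): {X1, X5, X8}.
Backdoor paths from X7 to X4:
  P1: X7 <- X5 -> X1 -> X4
  P2: X7 <- X5 -> X4
  P3: X7 <- X8 -> X4
The empty set is not sufficient: P1 (X7 <- X5 -> X1 -> X4) has no collider blocking it and no conditioned non-collider, so it is open.
Try {X5, X8}:
  P1: blocked at fork node X5 ∈ conditioning set.
  P2: blocked at fork node X5 ∈ conditioning set.
  P3: blocked at fork node X8 ∈ conditioning set.
{X5, X8} contains no descendant of X7 and blocks every backdoor path.
Every element of {X5, X8} is needed (dropping X5 leaves P1 open; dropping X8 leaves P3 open), so no proper subset is valid.
Among all size-2 subsets of the eligible variables, only {X5, X8} blocks every backdoor path, so it is the unique smallest valid adjustment set.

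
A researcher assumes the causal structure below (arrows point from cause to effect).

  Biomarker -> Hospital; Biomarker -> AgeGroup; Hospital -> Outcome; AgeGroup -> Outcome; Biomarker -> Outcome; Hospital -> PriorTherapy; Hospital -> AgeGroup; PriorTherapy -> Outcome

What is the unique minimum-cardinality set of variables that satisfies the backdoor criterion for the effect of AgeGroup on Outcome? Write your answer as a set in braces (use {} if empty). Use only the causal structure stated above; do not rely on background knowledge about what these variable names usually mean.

Variables eligible for adjustment (non-descendants of AgeGroup, excluding AgeGroup and Outcome): {Biomarker, Hospital, PriorTherapy}.
Backdoor paths from AgeGroup to Outcome:
  P1: AgeGroup <- Biomarker -> Hospital -> PriorTherapy -> Outcome
  P2: AgeGroup <- Biomarker -> Hospital -> Outcome
  P3: AgeGroup <- Biomarker -> Outcome
  P4: AgeGroup <- Hospital <- Biomarker -> Outcome
  P5: AgeGroup <- Hospital -> PriorTherapy -> Outcome
  P6: AgeGroup <- Hospital -> Outcome
The empty set is not sufficient: P1 (AgeGroup <- Biomarker -> Hospital -> PriorTherapy -> Outcome) has no collider blocking it and no conditioned non-collider, so it is open.
Try {Biomarker, Hospital}:
  P1: blocked at fork node Biomarker ∈ conditioning set.
  P2: blocked at fork node Biomarker ∈ conditioning set.
  P3: blocked at fork node Biomarker ∈ conditioning set.
  P4: blocked at chain node Hospital ∈ conditioning set.
  P5: blocked at fork node Hospital ∈ conditioning set.
  P6: blocked at fork node Hospital ∈ conditioning set.
{Biomarker, Hospital} contains no descendant of AgeGroup and blocks every backdoor path.
Every element of {Biomarker, Hospital} is needed (dropping Biomarker leaves P3 open; dropping Hospital leaves P5 open), so no proper subset is valid.
Among all size-2 subsets of the eligible variables, only {Biomarker, Hospital} blocks every backdoor path, so it is the unique smallest valid adjustment set.

{Biomarker, Hospital}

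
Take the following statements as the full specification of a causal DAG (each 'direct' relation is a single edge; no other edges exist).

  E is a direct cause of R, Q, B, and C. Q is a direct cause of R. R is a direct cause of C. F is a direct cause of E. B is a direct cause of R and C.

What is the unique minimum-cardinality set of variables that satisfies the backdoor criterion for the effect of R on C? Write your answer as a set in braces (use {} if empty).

Variables eligible for adjustment (non-descendants of R, excluding R and C): {B, E, F, Q}.
Backdoor paths from R to C:
  P1: R <- E -> B -> C
  P2: R <- E -> C
  P3: R <- Q <- E -> B -> C
  P4: R <- Q <- E -> C
  P5: R <- B <- E -> C
  P6: R <- B -> C
The empty set is not sufficient: P1 (R <- E -> B -> C) has no collider blocking it and no conditioned non-collider, so it is open.
Try {B, E}:
  P1: blocked at fork node E ∈ conditioning set.
  P2: blocked at fork node E ∈ conditioning set.
  P3: blocked at fork node E ∈ conditioning set.
  P4: blocked at fork node E ∈ conditioning set.
  P5: blocked at chain node B ∈ conditioning set.
  P6: blocked at fork node B ∈ conditioning set.
{B, E} contains no descendant of R and blocks every backdoor path.
Every element of {B, E} is needed (dropping B leaves P6 open; dropping E leaves P2 open), so no proper subset is valid.
Among all size-2 subsets of the eligible variables, only {B, E} blocks every backdoor path, so it is the unique smallest valid adjustment set.

{B, E}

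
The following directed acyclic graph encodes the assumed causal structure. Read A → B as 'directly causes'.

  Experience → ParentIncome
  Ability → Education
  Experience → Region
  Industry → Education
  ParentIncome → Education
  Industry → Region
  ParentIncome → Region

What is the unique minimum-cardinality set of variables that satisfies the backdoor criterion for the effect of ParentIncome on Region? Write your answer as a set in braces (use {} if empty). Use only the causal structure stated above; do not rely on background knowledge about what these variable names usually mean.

Variables eligible for adjustment (non-descendants of ParentIncome, excluding ParentIncome and Region): {Ability, Experience, Industry}.
Backdoor paths from ParentIncome to Region:
  P1: ParentIncome <- Experience -> Region
The empty set is not sufficient: P1 (ParentIncome <- Experience -> Region) has no collider blocking it and no conditioned non-collider, so it is open.
Try {Experience}:
  P1: blocked at fork node Experience ∈ conditioning set.
{Experience} contains no descendant of ParentIncome and blocks every backdoor path.
No other singleton works — e.g. {Ability} leaves P1 open — so {Experience} is the unique smallest valid adjustment set.

{Experience}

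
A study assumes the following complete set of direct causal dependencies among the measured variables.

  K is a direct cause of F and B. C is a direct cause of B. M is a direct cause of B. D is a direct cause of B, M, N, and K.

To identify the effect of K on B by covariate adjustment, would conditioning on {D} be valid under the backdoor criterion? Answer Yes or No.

Yes

Backdoor paths from K to B (paths whose first edge points into K):
  P1: K <- D -> M -> B
  P2: K <- D -> B
Condition 1 (no descendant of K in the set): holds — descendants of K are {B, F}; none are in {D}.
Condition 2 (every backdoor path blocked by {D}):
  P1: blocked at fork node D ∈ conditioning set.
  P2: blocked at fork node D ∈ conditioning set.
{D} satisfies the backdoor criterion.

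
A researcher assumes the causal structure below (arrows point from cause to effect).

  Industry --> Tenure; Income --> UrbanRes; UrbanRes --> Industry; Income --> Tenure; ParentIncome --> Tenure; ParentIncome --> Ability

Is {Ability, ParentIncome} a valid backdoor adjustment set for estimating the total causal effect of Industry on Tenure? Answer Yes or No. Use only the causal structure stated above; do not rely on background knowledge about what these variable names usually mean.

No

Backdoor paths from Industry to Tenure (paths whose first edge points into Industry):
  P1: Industry <- UrbanRes <- Income -> Tenure
Condition 1 (no descendant of Industry in the set): holds — descendants of Industry are {Tenure}; none are in {Ability, ParentIncome}.
Condition 2 (every backdoor path blocked by {Ability, ParentIncome}):
  P1: open — no interior node is in the conditioning set.
{Ability, ParentIncome} does not satisfy the backdoor criterion.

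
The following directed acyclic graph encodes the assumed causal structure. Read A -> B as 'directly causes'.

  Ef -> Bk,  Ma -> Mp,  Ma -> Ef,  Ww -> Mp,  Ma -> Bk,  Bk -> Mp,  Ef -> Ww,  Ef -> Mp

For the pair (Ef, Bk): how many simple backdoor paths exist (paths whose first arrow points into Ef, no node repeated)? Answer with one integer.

2

A backdoor path from Ef to Bk is any simple undirected path whose first edge points into Ef (i.e. leaves Ef via a parent).
Parents of Ef: {Ma}.
Enumerating:
  P1: Ef <- Ma -> Bk
  P2: Ef <- Ma -> Mp <- Bk
That exhausts the simple backdoor paths. Count: 2.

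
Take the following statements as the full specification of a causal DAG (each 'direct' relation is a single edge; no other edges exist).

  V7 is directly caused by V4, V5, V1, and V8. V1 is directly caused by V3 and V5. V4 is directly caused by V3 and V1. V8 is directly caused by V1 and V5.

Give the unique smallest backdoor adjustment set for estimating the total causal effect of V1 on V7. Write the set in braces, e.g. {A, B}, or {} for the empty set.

Variables eligible for adjustment (non-descendants of V1, excluding V1 and V7): {V3, V5}.
Backdoor paths from V1 to V7:
  P1: V1 <- V5 -> V8 -> V7
  P2: V1 <- V5 -> V7
  P3: V1 <- V3 -> V4 -> V7
The empty set is not sufficient: P1 (V1 <- V5 -> V8 -> V7) has no collider blocking it and no conditioned non-collider, so it is open.
Try {V3, V5}:
  P1: blocked at fork node V5 ∈ conditioning set.
  P2: blocked at fork node V5 ∈ conditioning set.
  P3: blocked at fork node V3 ∈ conditioning set.
{V3, V5} contains no descendant of V1 and blocks every backdoor path.
Every element of {V3, V5} is needed (dropping V3 leaves P3 open; dropping V5 leaves P1 open), so no proper subset is valid.
Among all size-2 subsets of the eligible variables, only {V3, V5} blocks every backdoor path, so it is the unique smallest valid adjustment set.

{V3, V5}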